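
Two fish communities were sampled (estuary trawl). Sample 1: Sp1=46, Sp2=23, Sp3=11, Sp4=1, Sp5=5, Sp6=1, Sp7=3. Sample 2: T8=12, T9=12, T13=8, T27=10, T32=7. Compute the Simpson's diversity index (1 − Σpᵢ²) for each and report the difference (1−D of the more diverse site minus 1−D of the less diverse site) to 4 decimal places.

Sample 1: N=90, proportions 0.511111, 0.255556, 0.122222, 0.011111, 0.055556, 0.011111, 0.033333, giving 1−D = 0.654074 (working shown to 6 dp, full precision carried).
Sample 2: N=49, proportions 0.244898, 0.244898, 0.163265, 0.204082, 0.142857, giving 1−D = 0.791337.
Difference = |0.654074 − 0.791337| = 0.137263, i.e. 0.1373 to 4 decimal places.

0.1373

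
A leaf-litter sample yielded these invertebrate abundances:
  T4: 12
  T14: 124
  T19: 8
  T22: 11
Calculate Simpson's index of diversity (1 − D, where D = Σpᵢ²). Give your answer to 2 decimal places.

Total N = 12+124+8+11 = 155, so the proportions are 0.0774, 0.8, 0.0516, 0.071 (working shown to 4 dp, full precision carried).
D = 0.0774² + 0.8² + 0.0516² + 0.071² = 0.0060 + 0.6400 + 0.0027 + 0.0050 = 0.6537.
So 1 − D = 0.3463, i.e. 0.35 to 2 decimal places.

0.35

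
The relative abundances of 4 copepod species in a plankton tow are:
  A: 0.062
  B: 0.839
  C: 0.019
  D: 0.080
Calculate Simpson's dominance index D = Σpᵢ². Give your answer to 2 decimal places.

0.71

D = 0.062² + 0.839² + 0.019² + 0.08² = 0.0038 + 0.7039 + 0.0004 + 0.0064 = 0.7145 (working shown to 4 dp, full precision carried).
To 2 decimal places, D = 0.71.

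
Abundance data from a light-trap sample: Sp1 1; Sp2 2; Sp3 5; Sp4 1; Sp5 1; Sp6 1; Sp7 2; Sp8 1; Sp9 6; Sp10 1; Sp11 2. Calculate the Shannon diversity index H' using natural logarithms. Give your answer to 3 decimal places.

Total N = 1+2+5+1+1+1+2+1+6+1+2 = 23, so the proportions are 0.04348, 0.08696, 0.21739, 0.04348, 0.04348, 0.04348, 0.08696, 0.04348, 0.26087, 0.04348, 0.08696 (working shown to 5 dp, full precision carried).
Each pᵢ ln pᵢ term: 0.04348×(-3.13549)=-0.13633, 0.08696×(-2.44235)=-0.21238, 0.21739×(-1.52606)=-0.33175, 0.04348×(-3.13549)=-0.13633, 0.04348×(-3.13549)=-0.13633, 0.04348×(-3.13549)=-0.13633, 0.08696×(-2.44235)=-0.21238, 0.04348×(-3.13549)=-0.13633, 0.26087×(-1.34373)=-0.35054, 0.04348×(-3.13549)=-0.13633, 0.08696×(-2.44235)=-0.21238.
Sum = -2.13738, so H' = 2.137.

2.137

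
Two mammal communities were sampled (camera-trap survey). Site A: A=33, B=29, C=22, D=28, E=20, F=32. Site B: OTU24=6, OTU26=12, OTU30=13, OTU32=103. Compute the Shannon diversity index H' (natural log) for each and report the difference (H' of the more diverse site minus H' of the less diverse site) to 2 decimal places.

Site A: N=164, proportions 0.2012, 0.1768, 0.1341, 0.1707, 0.122, 0.1951, giving H' = 1.7757 (working shown to 4 dp, full precision carried).
Site B: N=134, proportions 0.0448, 0.0896, 0.097, 0.7687, giving H' = 0.7837.
Difference = |1.7757 − 0.7837| = 0.9920, i.e. 0.99 to 2 decimal places.

0.99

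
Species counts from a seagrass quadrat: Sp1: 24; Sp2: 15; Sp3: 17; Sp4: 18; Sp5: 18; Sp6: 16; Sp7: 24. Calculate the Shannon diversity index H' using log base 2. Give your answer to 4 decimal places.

Total N = 24+15+17+18+18+16+24 = 132, so the proportions are 0.181818, 0.113636, 0.128788, 0.136364, 0.136364, 0.121212, 0.181818 (working shown to 6 dp, full precision carried).
Each pᵢ log₂ pᵢ term: 0.181818×(-2.459432)=-0.447169, 0.113636×(-3.137504)=-0.356534, 0.128788×(-2.956931)=-0.380817, 0.136364×(-2.874469)=-0.391973, 0.136364×(-2.874469)=-0.391973, 0.121212×(-3.044394)=-0.369017, 0.181818×(-2.459432)=-0.447169.
Sum = -2.784654, so H' = 2.7847.

2.7847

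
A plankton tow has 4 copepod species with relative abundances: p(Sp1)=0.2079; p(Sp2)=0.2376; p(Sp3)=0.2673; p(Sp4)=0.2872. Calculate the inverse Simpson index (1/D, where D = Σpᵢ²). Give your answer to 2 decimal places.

3.94

D = 0.2079² + 0.2376² + 0.2673² + 0.2872² = 0.043222 + 0.056454 + 0.071449 + 0.082484 = 0.253609 (working shown to 6 dp, full precision carried).
So 1/D = 3.9431, i.e. 3.94 to 2 decimal places.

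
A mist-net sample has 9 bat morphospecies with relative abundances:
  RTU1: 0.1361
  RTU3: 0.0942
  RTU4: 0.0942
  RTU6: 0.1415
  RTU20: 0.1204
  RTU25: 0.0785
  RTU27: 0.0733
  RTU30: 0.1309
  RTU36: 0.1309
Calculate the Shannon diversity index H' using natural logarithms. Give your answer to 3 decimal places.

2.172

Each pᵢ ln pᵢ term (working shown to 5 dp, full precision carried): 0.1361×(-1.99437)=-0.27143, 0.0942×(-2.36234)=-0.22253, 0.0942×(-2.36234)=-0.22253, 0.1415×(-1.95546)=-0.27670, 0.1204×(-2.11694)=-0.25488, 0.0785×(-2.54466)=-0.19976, 0.0733×(-2.61319)=-0.19155, 0.1309×(-2.03332)=-0.26616, 0.1309×(-2.03332)=-0.26616.
Sum = -2.17170, so H' = 2.172.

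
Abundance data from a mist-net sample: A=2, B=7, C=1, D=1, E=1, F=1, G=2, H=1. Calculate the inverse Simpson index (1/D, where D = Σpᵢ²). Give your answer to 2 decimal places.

Total N = 2+7+1+1+1+1+2+1 = 16, so the proportions are 0.125, 0.4375, 0.0625, 0.0625, 0.0625, 0.0625, 0.125, 0.0625 (working shown to 6 dp, full precision carried).
D = 0.125² + 0.4375² + 0.0625² + 0.0625² + 0.0625² + 0.0625² + 0.125² + 0.0625² = 0.015625 + 0.191406 + 0.003906 + 0.003906 + 0.003906 + 0.003906 + 0.015625 + 0.003906 = 0.242188.
So 1/D = 4.1290, i.e. 4.13 to 2 decimal places.

4.13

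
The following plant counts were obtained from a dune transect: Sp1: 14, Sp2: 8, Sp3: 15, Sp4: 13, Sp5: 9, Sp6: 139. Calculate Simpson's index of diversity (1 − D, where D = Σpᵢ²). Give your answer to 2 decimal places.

Total N = 14+8+15+13+9+139 = 198, so the proportions are 0.0707, 0.0404, 0.0758, 0.0657, 0.0455, 0.702 (working shown to 4 dp, full precision carried).
D = 0.0707² + 0.0404² + 0.0758² + 0.0657² + 0.0455² + 0.702² = 0.0050 + 0.0016 + 0.0057 + 0.0043 + 0.0021 + 0.4928 = 0.5116.
So 1 − D = 0.4884, i.e. 0.49 to 2 decimal places.

0.49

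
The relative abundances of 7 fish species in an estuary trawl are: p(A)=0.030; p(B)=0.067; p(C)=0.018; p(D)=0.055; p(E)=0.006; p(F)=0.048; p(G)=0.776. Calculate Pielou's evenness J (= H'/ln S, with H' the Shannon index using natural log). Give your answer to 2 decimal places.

H' = −Σ pᵢ ln pᵢ = −((-0.1052) + (-0.1811) + (-0.0723) + (-0.1595) + (-0.0307) + (-0.1458) + (-0.1968)) = 0.8914 (working shown to 4 dp, full precision carried).
With S = 7 species, ln S = 1.9459, so J = 0.8914/1.9459 = 0.4581, i.e. 0.46 to 2 decimal places.

0.46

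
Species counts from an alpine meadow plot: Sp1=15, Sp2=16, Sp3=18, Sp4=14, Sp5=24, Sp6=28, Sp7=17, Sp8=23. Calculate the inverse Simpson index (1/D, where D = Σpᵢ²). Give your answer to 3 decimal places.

7.557

Total N = 15+16+18+14+24+28+17+23 = 155, so the proportions are 0.0967742, 0.1032258, 0.116129, 0.0903226, 0.1548387, 0.1806452, 0.1096774, 0.1483871 (working shown to 7 dp, full precision carried).
D = 0.0967742² + 0.1032258² + 0.116129² + 0.0903226² + 0.1548387² + 0.1806452² + 0.1096774² + 0.1483871² = 0.0093652 + 0.0106556 + 0.0134860 + 0.0081582 + 0.0239750 + 0.0326327 + 0.0120291 + 0.0220187 = 0.1323205.
So 1/D = 7.55741, i.e. 7.557 to 3 decimal places.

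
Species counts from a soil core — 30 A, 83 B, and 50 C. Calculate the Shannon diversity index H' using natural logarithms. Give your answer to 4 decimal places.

1.0177

Total N = 30+83+50 = 163, so the proportions are 0.184049, 0.509202, 0.306748 (working shown to 6 dp, full precision carried).
Each pᵢ ln pᵢ term: 0.184049×(-1.692553)=-0.311513, 0.509202×(-0.674910)=-0.343666, 0.306748×(-1.181727)=-0.362493.
Sum = -1.017671, so H' = 1.0177.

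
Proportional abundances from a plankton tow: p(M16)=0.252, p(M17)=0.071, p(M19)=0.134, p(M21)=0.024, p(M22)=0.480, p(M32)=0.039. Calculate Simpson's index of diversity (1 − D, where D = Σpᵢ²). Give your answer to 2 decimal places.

D = 0.252² + 0.071² + 0.134² + 0.024² + 0.48² + 0.039² = 0.0635 + 0.0050 + 0.0180 + 0.0006 + 0.2304 + 0.0015 = 0.3190 (working shown to 4 dp, full precision carried).
So 1 − D = 0.6810, i.e. 0.68 to 2 decimal places.

0.68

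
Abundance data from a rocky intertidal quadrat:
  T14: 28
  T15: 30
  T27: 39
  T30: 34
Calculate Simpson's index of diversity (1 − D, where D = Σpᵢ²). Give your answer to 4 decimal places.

Total N = 28+30+39+34 = 131, so the proportions are 0.21374, 0.229008, 0.29771, 0.259542 (working shown to 6 dp, full precision carried).
D = 0.21374² + 0.229008² + 0.29771² + 0.259542² = 0.045685 + 0.052444 + 0.088631 + 0.067362 = 0.254123.
So 1 − D = 0.745877, i.e. 0.7459 to 4 decimal places.

0.7459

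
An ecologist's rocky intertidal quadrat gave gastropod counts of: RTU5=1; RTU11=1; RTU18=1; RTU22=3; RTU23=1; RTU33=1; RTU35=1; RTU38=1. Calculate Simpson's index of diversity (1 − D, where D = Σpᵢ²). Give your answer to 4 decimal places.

Total N = 1+1+1+3+1+1+1+1 = 10, so the proportions are 0.1, 0.1, 0.1, 0.3, 0.1, 0.1, 0.1, 0.1 (working shown to 6 dp, full precision carried).
D = 0.1² + 0.1² + 0.1² + 0.3² + 0.1² + 0.1² + 0.1² + 0.1² = 0.010000 + 0.010000 + 0.010000 + 0.090000 + 0.010000 + 0.010000 + 0.010000 + 0.010000 = 0.160000.
So 1 − D = 0.840000, i.e. 0.8400 to 4 decimal places.

0.8400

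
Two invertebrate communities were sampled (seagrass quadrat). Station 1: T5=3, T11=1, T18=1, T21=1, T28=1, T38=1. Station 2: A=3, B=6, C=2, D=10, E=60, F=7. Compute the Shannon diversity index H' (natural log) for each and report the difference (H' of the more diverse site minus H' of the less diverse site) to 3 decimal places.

Station 1: N=8, proportions 0.375, 0.125, 0.125, 0.125, 0.125, 0.125, giving H' = 1.66746 (working shown to 5 dp, full precision carried).
Station 2: N=88, proportions 0.03409, 0.06818, 0.02273, 0.11364, 0.68182, 0.07955, giving H' = 1.09392.
Difference = |1.66746 − 1.09392| = 0.57354, i.e. 0.574 to 3 decimal places.

0.574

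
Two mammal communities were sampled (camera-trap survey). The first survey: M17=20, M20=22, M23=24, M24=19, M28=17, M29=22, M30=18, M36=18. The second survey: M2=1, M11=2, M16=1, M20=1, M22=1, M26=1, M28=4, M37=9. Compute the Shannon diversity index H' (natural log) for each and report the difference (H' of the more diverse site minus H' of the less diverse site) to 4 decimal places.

The first survey: N=160, proportions 0.125, 0.1375, 0.15, 0.11875, 0.10625, 0.1375, 0.1125, 0.1125, giving H' = 2.072948 (working shown to 6 dp, full precision carried).
The second survey: N=20, proportions 0.05, 0.1, 0.05, 0.05, 0.05, 0.05, 0.2, 0.45, giving H' = 1.660408.
Difference = |2.072948 − 1.660408| = 0.412540, i.e. 0.4125 to 4 decimal places.

0.4125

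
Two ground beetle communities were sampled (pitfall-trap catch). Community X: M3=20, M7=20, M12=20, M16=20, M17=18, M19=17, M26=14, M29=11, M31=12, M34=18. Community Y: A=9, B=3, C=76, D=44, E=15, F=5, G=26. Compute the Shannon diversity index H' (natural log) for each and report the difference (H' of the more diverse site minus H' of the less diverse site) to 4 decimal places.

Community X: N=170, proportions 0.117647, 0.117647, 0.117647, 0.117647, 0.105882, 0.1, 0.082353, 0.064706, 0.070588, 0.105882, giving H' = 2.282745 (working shown to 6 dp, full precision carried).
Community Y: N=178, proportions 0.050562, 0.016854, 0.426966, 0.247191, 0.08427, 0.02809, 0.146067, giving H' = 1.518360.
Difference = |2.282745 − 1.518360| = 0.764385, i.e. 0.7644 to 4 decimal places.

0.7644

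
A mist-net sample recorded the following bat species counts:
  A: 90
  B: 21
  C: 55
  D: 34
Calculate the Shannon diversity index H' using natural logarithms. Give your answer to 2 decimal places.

1.25

Total N = 90+21+55+34 = 200, so the proportions are 0.45, 0.105, 0.275, 0.17 (working shown to 4 dp, full precision carried).
Each pᵢ ln pᵢ term: 0.45×(-0.7985)=-0.3593, 0.105×(-2.2538)=-0.2366, 0.275×(-1.2910)=-0.3550, 0.17×(-1.7720)=-0.3012.
Sum = -1.2522, so H' = 1.25.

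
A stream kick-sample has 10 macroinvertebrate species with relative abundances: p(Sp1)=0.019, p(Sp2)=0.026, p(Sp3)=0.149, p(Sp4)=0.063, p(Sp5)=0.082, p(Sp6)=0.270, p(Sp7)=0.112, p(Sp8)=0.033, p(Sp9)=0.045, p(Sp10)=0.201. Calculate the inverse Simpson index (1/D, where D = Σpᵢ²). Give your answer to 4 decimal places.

D = 0.019² + 0.026² + 0.149² + 0.063² + 0.082² + 0.27² + 0.112² + 0.033² + 0.045² + 0.201² = 0.00036100 + 0.00067600 + 0.02220100 + 0.00396900 + 0.00672400 + 0.07290000 + 0.01254400 + 0.00108900 + 0.00202500 + 0.04040100 = 0.16289000 (working shown to 8 dp, full precision carried).
So 1/D = 6.139112, i.e. 6.1391 to 4 decimal places.

6.1391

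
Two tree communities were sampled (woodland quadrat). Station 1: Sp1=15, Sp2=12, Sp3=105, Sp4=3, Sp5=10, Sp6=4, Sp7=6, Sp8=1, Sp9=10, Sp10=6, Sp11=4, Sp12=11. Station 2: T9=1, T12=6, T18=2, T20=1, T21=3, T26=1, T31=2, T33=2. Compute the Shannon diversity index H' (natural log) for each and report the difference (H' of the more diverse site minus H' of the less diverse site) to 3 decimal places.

0.217

Station 1: N=187, proportions 0.08021, 0.06417, 0.5615, 0.01604, 0.05348, 0.02139, 0.03209, 0.00535, 0.05348, 0.03209, 0.02139, 0.05882, giving H' = 1.66201 (working shown to 5 dp, full precision carried).
Station 2: N=18, proportions 0.05556, 0.33333, 0.11111, 0.05556, 0.16667, 0.05556, 0.11111, 0.11111, giving H' = 1.87897.
Difference = |1.66201 − 1.87897| = 0.21696, i.e. 0.217 to 3 decimal places.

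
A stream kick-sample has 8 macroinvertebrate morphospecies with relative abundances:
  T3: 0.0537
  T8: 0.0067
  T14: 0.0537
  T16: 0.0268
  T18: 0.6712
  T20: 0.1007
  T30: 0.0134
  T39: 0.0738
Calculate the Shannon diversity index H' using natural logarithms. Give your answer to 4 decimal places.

Each pᵢ ln pᵢ term (working shown to 6 dp, full precision carried): 0.0537×(-2.924342)=-0.157037, 0.0067×(-5.005648)=-0.033538, 0.0537×(-2.924342)=-0.157037, 0.0268×(-3.619353)=-0.096999, 0.6712×(-0.398688)=-0.267599, 0.1007×(-2.295609)=-0.231168, 0.0134×(-4.312501)=-0.057788, 0.0738×(-2.606397)=-0.192352.
Sum = -1.193518, so H' = 1.1935.

1.1935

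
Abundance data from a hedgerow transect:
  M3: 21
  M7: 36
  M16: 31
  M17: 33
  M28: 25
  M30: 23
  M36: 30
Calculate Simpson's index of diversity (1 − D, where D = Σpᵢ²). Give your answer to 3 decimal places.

0.853

Total N = 21+36+31+33+25+23+30 = 199, so the proportions are 0.105528, 0.180905, 0.155779, 0.165829, 0.125628, 0.115578, 0.150754 (working shown to 6 dp, full precision carried).
D = 0.105528² + 0.180905² + 0.155779² + 0.165829² + 0.125628² + 0.115578² + 0.150754² = 0.011136 + 0.032726 + 0.024267 + 0.027499 + 0.015782 + 0.013358 + 0.022727 = 0.147496.
So 1 − D = 0.852504, i.e. 0.853 to 3 decimal places.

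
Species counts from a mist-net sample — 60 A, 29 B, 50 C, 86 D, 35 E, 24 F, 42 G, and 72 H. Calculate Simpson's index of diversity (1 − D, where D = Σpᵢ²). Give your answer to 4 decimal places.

0.8543

Total N = 60+29+50+86+35+24+42+72 = 398, so the proportions are 0.150754, 0.072864, 0.125628, 0.21608, 0.08794, 0.060302, 0.105528, 0.180905 (working shown to 6 dp, full precision carried).
D = 0.150754² + 0.072864² + 0.125628² + 0.21608² + 0.08794² + 0.060302² + 0.105528² + 0.180905² = 0.022727 + 0.005309 + 0.015782 + 0.046691 + 0.007733 + 0.003636 + 0.011136 + 0.032726 = 0.145741.
So 1 − D = 0.854259, i.e. 0.8543 to 4 decimal places.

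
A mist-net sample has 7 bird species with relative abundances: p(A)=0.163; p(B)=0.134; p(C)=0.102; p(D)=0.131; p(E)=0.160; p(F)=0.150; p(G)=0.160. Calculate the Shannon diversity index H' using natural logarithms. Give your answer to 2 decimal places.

1.94

Each pᵢ ln pᵢ term (working shown to 4 dp, full precision carried): 0.163×(-1.8140)=-0.2957, 0.134×(-2.0099)=-0.2693, 0.102×(-2.2828)=-0.2328, 0.131×(-2.0326)=-0.2663, 0.16×(-1.8326)=-0.2932, 0.15×(-1.8971)=-0.2846, 0.16×(-1.8326)=-0.2932.
Sum = -1.9351, so H' = 1.94.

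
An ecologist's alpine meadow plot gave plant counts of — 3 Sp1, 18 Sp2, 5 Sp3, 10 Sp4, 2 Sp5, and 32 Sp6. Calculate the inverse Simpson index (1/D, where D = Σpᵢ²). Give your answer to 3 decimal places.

3.297

Total N = 3+18+5+10+2+32 = 70, so the proportions are 0.0428571, 0.2571429, 0.0714286, 0.1428571, 0.0285714, 0.4571429 (working shown to 7 dp, full precision carried).
D = 0.0428571² + 0.2571429² + 0.0714286² + 0.1428571² + 0.0285714² + 0.4571429² = 0.0018367 + 0.0661224 + 0.0051020 + 0.0204082 + 0.0008163 + 0.2089796 = 0.3032653.
So 1/D = 3.29744, i.e. 3.297 to 3 decimal places.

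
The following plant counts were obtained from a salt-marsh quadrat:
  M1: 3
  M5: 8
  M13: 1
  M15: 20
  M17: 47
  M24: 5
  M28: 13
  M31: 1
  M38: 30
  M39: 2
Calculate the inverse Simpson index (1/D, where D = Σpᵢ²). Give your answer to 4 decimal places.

Total N = 3+8+1+20+47+5+13+1+30+2 = 130, so the proportions are 0.02307692, 0.06153846, 0.00769231, 0.15384615, 0.36153846, 0.03846154, 0.1, 0.00769231, 0.23076923, 0.01538462 (working shown to 8 dp, full precision carried).
D = 0.02307692² + 0.06153846² + 0.00769231² + 0.15384615² + 0.36153846² + 0.03846154² + 0.1² + 0.00769231² + 0.23076923² + 0.01538462² = 0.00053254 + 0.00378698 + 0.00005917 + 0.02366864 + 0.13071006 + 0.00147929 + 0.01000000 + 0.00005917 + 0.05325444 + 0.00023669 = 0.22378698.
So 1/D = 4.468535, i.e. 4.4685 to 4 decimal places.

4.4685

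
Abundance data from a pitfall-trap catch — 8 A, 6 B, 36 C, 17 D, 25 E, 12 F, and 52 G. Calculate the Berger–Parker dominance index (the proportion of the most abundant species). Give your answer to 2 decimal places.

Total N = 8+6+36+17+25+12+52 = 156, so the proportions are 0.0513, 0.0385, 0.2308, 0.109, 0.1603, 0.0769, 0.3333 (working shown to 4 dp, full precision carried).
The largest proportion is 0.3333, i.e. d = 0.33 to 2 decimal places.

0.33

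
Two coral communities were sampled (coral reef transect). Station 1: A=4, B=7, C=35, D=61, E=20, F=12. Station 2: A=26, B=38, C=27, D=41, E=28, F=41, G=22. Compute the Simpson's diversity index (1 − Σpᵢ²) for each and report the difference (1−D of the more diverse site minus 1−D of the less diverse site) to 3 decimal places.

0.137

Station 1: N=139, proportions 0.028777, 0.05036, 0.251799, 0.438849, 0.143885, 0.086331, giving 1−D = 0.712489 (working shown to 6 dp, full precision carried).
Station 2: N=223, proportions 0.116592, 0.170404, 0.121076, 0.183857, 0.125561, 0.183857, 0.098655, giving 1−D = 0.849605.
Difference = |0.712489 − 0.849605| = 0.137116, i.e. 0.137 to 3 decimal places.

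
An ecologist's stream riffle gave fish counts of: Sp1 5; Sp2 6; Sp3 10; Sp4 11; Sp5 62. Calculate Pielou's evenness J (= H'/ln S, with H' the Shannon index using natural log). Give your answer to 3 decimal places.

0.681

Total N = 5+6+10+11+62 = 94, so the proportions are 0.05319, 0.06383, 0.10638, 0.11702, 0.65957 (working shown to 5 dp, full precision carried).
H' = −Σ pᵢ ln pᵢ = −((-0.15606) + (-0.17563) + (-0.23837) + (-0.25106) + (-0.27449)) = 1.09561.
With S = 5 species, ln S = 1.60944, so J = 1.09561/1.60944 = 0.68074, i.e. 0.681 to 3 decimal places.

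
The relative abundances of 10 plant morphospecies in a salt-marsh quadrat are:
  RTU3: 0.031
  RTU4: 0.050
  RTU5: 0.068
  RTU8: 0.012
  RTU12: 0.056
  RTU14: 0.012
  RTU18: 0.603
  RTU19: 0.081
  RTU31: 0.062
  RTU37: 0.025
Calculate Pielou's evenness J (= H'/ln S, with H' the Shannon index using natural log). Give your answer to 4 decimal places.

0.6432

H' = −Σ pᵢ ln pᵢ = −((-0.107687) + (-0.149787) + (-0.182801) + (-0.053074) + (-0.161415) + (-0.053074) + (-0.305020) + (-0.203578) + (-0.172398) + (-0.092222)) = 1.481056 (working shown to 6 dp, full precision carried).
With S = 10 species, ln S = 2.302585, so J = 1.481056/2.302585 = 0.643214, i.e. 0.6432 to 4 decimal places.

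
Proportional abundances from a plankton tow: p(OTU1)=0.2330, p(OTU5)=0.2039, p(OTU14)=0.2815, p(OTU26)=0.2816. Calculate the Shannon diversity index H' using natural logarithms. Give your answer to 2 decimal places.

1.38

Each pᵢ ln pᵢ term (working shown to 4 dp, full precision carried): 0.233×(-1.4567)=-0.3394, 0.2039×(-1.5901)=-0.3242, 0.2815×(-1.2676)=-0.3568, 0.2816×(-1.2673)=-0.3569.
Sum = -1.3773, so H' = 1.38.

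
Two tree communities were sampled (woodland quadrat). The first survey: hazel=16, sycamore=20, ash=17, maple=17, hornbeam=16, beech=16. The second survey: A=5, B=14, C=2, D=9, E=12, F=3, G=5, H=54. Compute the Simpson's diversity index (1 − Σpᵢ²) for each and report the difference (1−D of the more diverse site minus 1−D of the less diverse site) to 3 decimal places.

The first survey: N=102, proportions 0.15686, 0.19608, 0.16667, 0.16667, 0.15686, 0.15686, giving 1−D = 0.83218 (working shown to 5 dp, full precision carried).
The second survey: N=104, proportions 0.04808, 0.13462, 0.01923, 0.08654, 0.11538, 0.02885, 0.04808, 0.51923, giving 1−D = 0.68565.
Difference = |0.83218 − 0.68565| = 0.14653, i.e. 0.147 to 3 decimal places.

0.147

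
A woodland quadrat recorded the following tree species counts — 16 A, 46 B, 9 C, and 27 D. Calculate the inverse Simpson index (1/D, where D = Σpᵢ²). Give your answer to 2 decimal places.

Total N = 16+46+9+27 = 98, so the proportions are 0.16327, 0.46939, 0.09184, 0.27551 (working shown to 5 dp, full precision carried).
D = 0.16327² + 0.46939² + 0.09184² + 0.27551² = 0.02666 + 0.22032 + 0.00843 + 0.07591 = 0.33132.
So 1/D = 3.0182, i.e. 3.02 to 2 decimal places.

3.02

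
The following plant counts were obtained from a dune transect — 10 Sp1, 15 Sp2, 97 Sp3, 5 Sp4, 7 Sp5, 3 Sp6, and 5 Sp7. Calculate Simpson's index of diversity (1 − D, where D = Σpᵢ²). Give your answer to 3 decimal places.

0.512

Total N = 10+15+97+5+7+3+5 = 142, so the proportions are 0.07042, 0.10563, 0.6831, 0.03521, 0.0493, 0.02113, 0.03521 (working shown to 5 dp, full precision carried).
D = 0.07042² + 0.10563² + 0.6831² + 0.03521² + 0.0493² + 0.02113² + 0.03521² = 0.00496 + 0.01116 + 0.46662 + 0.00124 + 0.00243 + 0.00045 + 0.00124 = 0.48810.
So 1 − D = 0.51190, i.e. 0.512 to 3 decimal places.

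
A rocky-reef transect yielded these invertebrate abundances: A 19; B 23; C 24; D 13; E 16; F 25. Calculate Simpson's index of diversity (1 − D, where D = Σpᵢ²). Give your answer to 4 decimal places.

Total N = 19+23+24+13+16+25 = 120, so the proportions are 0.158333, 0.191667, 0.2, 0.108333, 0.133333, 0.208333 (working shown to 6 dp, full precision carried).
D = 0.158333² + 0.191667² + 0.2² + 0.108333² + 0.133333² + 0.208333² = 0.025069 + 0.036736 + 0.040000 + 0.011736 + 0.017778 + 0.043403 = 0.174722.
So 1 − D = 0.825278, i.e. 0.8253 to 4 decimal places.

0.8253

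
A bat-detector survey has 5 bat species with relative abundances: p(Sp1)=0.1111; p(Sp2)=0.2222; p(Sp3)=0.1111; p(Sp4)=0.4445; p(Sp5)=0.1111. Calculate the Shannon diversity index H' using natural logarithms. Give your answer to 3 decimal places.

Each pᵢ ln pᵢ term (working shown to 5 dp, full precision carried): 0.1111×(-2.19732)=-0.24412, 0.2222×(-1.50418)=-0.33423, 0.1111×(-2.19732)=-0.24412, 0.4445×(-0.81081)=-0.36040, 0.1111×(-2.19732)=-0.24412.
Sum = -1.42700, so H' = 1.427.

1.427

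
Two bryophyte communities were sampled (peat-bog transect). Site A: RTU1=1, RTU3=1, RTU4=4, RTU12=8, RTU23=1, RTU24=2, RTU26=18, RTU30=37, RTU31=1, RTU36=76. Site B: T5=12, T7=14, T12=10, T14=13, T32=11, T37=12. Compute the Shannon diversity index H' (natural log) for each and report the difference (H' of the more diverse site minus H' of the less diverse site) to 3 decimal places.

Site A: N=149, proportions 0.00671, 0.00671, 0.02685, 0.05369, 0.00671, 0.01342, 0.12081, 0.24832, 0.00671, 0.51007, giving H' = 1.39097 (working shown to 5 dp, full precision carried).
Site B: N=72, proportions 0.16667, 0.19444, 0.13889, 0.18056, 0.15278, 0.16667, giving H' = 1.78595.
Difference = |1.39097 − 1.78595| = 0.39498, i.e. 0.395 to 3 decimal places.

0.395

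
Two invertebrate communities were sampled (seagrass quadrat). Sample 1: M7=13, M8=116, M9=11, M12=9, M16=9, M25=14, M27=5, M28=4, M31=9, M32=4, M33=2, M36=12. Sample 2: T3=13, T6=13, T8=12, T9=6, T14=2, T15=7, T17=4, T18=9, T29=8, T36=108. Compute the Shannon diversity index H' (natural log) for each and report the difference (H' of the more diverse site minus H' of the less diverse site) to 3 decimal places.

0.171

Sample 1: N=208, proportions 0.0625, 0.55769, 0.05288, 0.04327, 0.04327, 0.06731, 0.02404, 0.01923, 0.04327, 0.01923, 0.00962, 0.05769, giving H' = 1.69450 (working shown to 5 dp, full precision carried).
Sample 2: N=182, proportions 0.07143, 0.07143, 0.06593, 0.03297, 0.01099, 0.03846, 0.02198, 0.04945, 0.04396, 0.59341, giving H' = 1.52328.
Difference = |1.69450 − 1.52328| = 0.17122, i.e. 0.171 to 3 decimal places.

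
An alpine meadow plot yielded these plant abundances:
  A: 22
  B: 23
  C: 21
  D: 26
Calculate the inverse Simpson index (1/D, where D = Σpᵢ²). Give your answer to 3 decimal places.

3.974

Total N = 22+23+21+26 = 92, so the proportions are 0.2391304, 0.25, 0.2282609, 0.2826087 (working shown to 7 dp, full precision carried).
D = 0.2391304² + 0.25² + 0.2282609² + 0.2826087² = 0.0571834 + 0.0625000 + 0.0521030 + 0.0798677 = 0.2516541.
So 1/D = 3.97371, i.e. 3.974 to 3 decimal places.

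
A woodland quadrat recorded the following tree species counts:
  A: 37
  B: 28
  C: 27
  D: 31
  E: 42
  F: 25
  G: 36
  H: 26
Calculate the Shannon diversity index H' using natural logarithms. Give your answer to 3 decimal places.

Total N = 37+28+27+31+42+25+36+26 = 252, so the proportions are 0.14683, 0.11111, 0.10714, 0.12302, 0.16667, 0.09921, 0.14286, 0.10317 (working shown to 5 dp, full precision carried).
Each pᵢ ln pᵢ term: 0.14683×(-1.91851)=-0.28169, 0.11111×(-2.19722)=-0.24414, 0.10714×(-2.23359)=-0.23931, 0.12302×(-2.09544)=-0.25777, 0.16667×(-1.79176)=-0.29863, 0.09921×(-2.31055)=-0.22922, 0.14286×(-1.94591)=-0.27799, 0.10317×(-2.27133)=-0.23434.
Sum = -2.06309, so H' = 2.063.

2.063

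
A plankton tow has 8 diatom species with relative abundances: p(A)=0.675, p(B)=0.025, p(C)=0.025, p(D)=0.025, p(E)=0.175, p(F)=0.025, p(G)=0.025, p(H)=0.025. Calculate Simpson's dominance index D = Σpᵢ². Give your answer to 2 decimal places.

D = 0.675² + 0.025² + 0.025² + 0.025² + 0.175² + 0.025² + 0.025² + 0.025² = 0.4556 + 0.0006 + 0.0006 + 0.0006 + 0.0306 + 0.0006 + 0.0006 + 0.0006 = 0.4900 (working shown to 4 dp, full precision carried).
To 2 decimal places, D = 0.49.

0.49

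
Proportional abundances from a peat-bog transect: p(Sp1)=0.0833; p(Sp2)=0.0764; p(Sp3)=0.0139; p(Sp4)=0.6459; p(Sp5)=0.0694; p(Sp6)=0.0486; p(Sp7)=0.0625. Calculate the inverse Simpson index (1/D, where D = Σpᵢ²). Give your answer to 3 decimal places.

D = 0.0833² + 0.0764² + 0.0139² + 0.6459² + 0.0694² + 0.0486² + 0.0625² = 0.006939 + 0.005837 + 0.000193 + 0.417187 + 0.004816 + 0.002362 + 0.003906 = 0.441240 (working shown to 6 dp, full precision carried).
So 1/D = 2.26634, i.e. 2.266 to 3 decimal places.

2.266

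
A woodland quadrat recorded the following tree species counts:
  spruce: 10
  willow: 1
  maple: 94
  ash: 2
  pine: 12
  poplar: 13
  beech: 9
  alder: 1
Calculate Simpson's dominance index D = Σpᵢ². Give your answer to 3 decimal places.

0.463

Total N = 10+1+94+2+12+13+9+1 = 142, so the proportions are 0.07042, 0.00704, 0.66197, 0.01408, 0.08451, 0.09155, 0.06338, 0.00704 (working shown to 5 dp, full precision carried).
D = 0.07042² + 0.00704² + 0.66197² + 0.01408² + 0.08451² + 0.09155² + 0.06338² + 0.00704² = 0.00496 + 0.00005 + 0.43821 + 0.00020 + 0.00714 + 0.00838 + 0.00402 + 0.00005 = 0.46300.
To 3 decimal places, D = 0.463.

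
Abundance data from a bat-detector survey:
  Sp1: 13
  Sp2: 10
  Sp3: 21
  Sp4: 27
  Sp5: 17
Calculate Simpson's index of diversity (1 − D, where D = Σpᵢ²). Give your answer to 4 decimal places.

0.7769

Total N = 13+10+21+27+17 = 88, so the proportions are 0.147727, 0.113636, 0.238636, 0.306818, 0.193182 (working shown to 6 dp, full precision carried).
D = 0.147727² + 0.113636² + 0.238636² + 0.306818² + 0.193182² = 0.021823 + 0.012913 + 0.056947 + 0.094137 + 0.037319 = 0.223140.
So 1 − D = 0.776860, i.e. 0.7769 to 4 decimal places.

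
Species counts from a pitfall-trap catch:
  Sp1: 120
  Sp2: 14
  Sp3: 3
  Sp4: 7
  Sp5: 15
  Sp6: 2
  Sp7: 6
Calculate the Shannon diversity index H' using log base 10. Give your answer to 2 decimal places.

0.45

Total N = 120+14+3+7+15+2+6 = 167, so the proportions are 0.7186, 0.0838, 0.018, 0.0419, 0.0898, 0.012, 0.0359 (working shown to 4 dp, full precision carried).
Each pᵢ log₁₀ pᵢ term: 0.7186×(-0.1435)=-0.1031, 0.0838×(-1.0766)=-0.0903, 0.018×(-1.7456)=-0.0314, 0.0419×(-1.3776)=-0.0577, 0.0898×(-1.0466)=-0.0940, 0.012×(-1.9217)=-0.0230, 0.0359×(-1.4446)=-0.0519.
Sum = -0.4514, so H' = 0.45.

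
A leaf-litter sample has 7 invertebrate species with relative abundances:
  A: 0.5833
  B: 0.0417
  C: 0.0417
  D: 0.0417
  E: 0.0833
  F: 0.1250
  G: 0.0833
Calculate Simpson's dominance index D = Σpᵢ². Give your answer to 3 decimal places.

D = 0.5833² + 0.0417² + 0.0417² + 0.0417² + 0.0833² + 0.125² + 0.0833² = 0.34024 + 0.00174 + 0.00174 + 0.00174 + 0.00694 + 0.01562 + 0.00694 = 0.37496 (working shown to 5 dp, full precision carried).
To 3 decimal places, D = 0.375.

0.375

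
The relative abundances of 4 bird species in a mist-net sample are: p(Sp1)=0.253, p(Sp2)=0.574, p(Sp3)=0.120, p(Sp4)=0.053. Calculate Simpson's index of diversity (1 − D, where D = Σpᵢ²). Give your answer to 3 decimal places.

D = 0.253² + 0.574² + 0.12² + 0.053² = 0.06401 + 0.32948 + 0.01440 + 0.00281 = 0.41069 (working shown to 5 dp, full precision carried).
So 1 − D = 0.58931, i.e. 0.589 to 3 decimal places.

0.589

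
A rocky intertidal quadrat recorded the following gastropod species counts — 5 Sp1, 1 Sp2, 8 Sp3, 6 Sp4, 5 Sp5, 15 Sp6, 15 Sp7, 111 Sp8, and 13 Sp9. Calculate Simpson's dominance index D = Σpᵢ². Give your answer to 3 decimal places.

Total N = 5+1+8+6+5+15+15+111+13 = 179, so the proportions are 0.02793, 0.00559, 0.04469, 0.03352, 0.02793, 0.0838, 0.0838, 0.62011, 0.07263 (working shown to 5 dp, full precision carried).
D = 0.02793² + 0.00559² + 0.04469² + 0.03352² + 0.02793² + 0.0838² + 0.0838² + 0.62011² + 0.07263² = 0.00078 + 0.00003 + 0.00200 + 0.00112 + 0.00078 + 0.00702 + 0.00702 + 0.38454 + 0.00527 = 0.40857.
To 3 decimal places, D = 0.409.

0.409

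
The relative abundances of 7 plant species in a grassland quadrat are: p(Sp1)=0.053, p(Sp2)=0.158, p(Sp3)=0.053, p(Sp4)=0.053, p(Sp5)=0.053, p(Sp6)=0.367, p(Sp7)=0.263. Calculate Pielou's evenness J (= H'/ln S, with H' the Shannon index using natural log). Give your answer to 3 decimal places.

H' = −Σ pᵢ ln pᵢ = −((-0.15569) + (-0.29154) + (-0.15569) + (-0.15569) + (-0.15569) + (-0.36788) + (-0.35126)) = 1.63342 (working shown to 5 dp, full precision carried).
With S = 7 species, ln S = 1.94591, so J = 1.63342/1.94591 = 0.83941, i.e. 0.839 to 3 decimal places.

0.839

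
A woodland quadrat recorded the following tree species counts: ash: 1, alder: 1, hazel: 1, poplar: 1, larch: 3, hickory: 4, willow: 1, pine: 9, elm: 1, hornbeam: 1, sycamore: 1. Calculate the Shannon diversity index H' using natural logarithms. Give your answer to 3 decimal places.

Total N = 1+1+1+1+3+4+1+9+1+1+1 = 24, so the proportions are 0.04167, 0.04167, 0.04167, 0.04167, 0.125, 0.16667, 0.04167, 0.375, 0.04167, 0.04167, 0.04167 (working shown to 5 dp, full precision carried).
Each pᵢ ln pᵢ term: 0.04167×(-3.17805)=-0.13242, 0.04167×(-3.17805)=-0.13242, 0.04167×(-3.17805)=-0.13242, 0.04167×(-3.17805)=-0.13242, 0.125×(-2.07944)=-0.25993, 0.16667×(-1.79176)=-0.29863, 0.04167×(-3.17805)=-0.13242, 0.375×(-0.98083)=-0.36781, 0.04167×(-3.17805)=-0.13242, 0.04167×(-3.17805)=-0.13242, 0.04167×(-3.17805)=-0.13242.
Sum = -1.98572, so H' = 1.986.

1.986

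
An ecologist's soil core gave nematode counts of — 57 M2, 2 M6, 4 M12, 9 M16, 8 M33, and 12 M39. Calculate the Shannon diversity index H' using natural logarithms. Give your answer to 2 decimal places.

1.22

Total N = 57+2+4+9+8+12 = 92, so the proportions are 0.6196, 0.0217, 0.0435, 0.0978, 0.087, 0.1304 (working shown to 4 dp, full precision carried).
Each pᵢ ln pᵢ term: 0.6196×(-0.4787)=-0.2966, 0.0217×(-3.8286)=-0.0832, 0.0435×(-3.1355)=-0.1363, 0.0978×(-2.3246)=-0.2274, 0.087×(-2.4423)=-0.2124, 0.1304×(-2.0369)=-0.2657.
Sum = -1.2216, so H' = 1.22.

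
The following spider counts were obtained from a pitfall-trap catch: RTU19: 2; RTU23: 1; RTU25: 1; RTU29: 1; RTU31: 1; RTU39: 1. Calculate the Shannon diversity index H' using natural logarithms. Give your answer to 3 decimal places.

1.748

Total N = 2+1+1+1+1+1 = 7, so the proportions are 0.28571, 0.14286, 0.14286, 0.14286, 0.14286, 0.14286 (working shown to 5 dp, full precision carried).
Each pᵢ ln pᵢ term: 0.28571×(-1.25276)=-0.35793, 0.14286×(-1.94591)=-0.27799, 0.14286×(-1.94591)=-0.27799, 0.14286×(-1.94591)=-0.27799, 0.14286×(-1.94591)=-0.27799, 0.14286×(-1.94591)=-0.27799.
Sum = -1.74787, so H' = 1.748.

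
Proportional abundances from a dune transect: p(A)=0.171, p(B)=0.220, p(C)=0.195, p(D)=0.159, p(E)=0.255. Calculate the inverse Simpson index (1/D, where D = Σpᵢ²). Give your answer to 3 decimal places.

4.855

D = 0.171² + 0.22² + 0.195² + 0.159² + 0.255² = 0.0292410 + 0.0484000 + 0.0380250 + 0.0252810 + 0.0650250 = 0.2059720 (working shown to 7 dp, full precision carried).
So 1/D = 4.85503, i.e. 4.855 to 3 decimal places.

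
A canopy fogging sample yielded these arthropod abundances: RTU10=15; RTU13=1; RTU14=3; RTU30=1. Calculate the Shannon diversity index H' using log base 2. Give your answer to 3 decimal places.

1.154

Total N = 15+1+3+1 = 20, so the proportions are 0.75, 0.05, 0.15, 0.05 (working shown to 5 dp, full precision carried).
Each pᵢ log₂ pᵢ term: 0.75×(-0.41504)=-0.31128, 0.05×(-4.32193)=-0.21610, 0.15×(-2.73697)=-0.41054, 0.05×(-4.32193)=-0.21610.
Sum = -1.15402, so H' = 1.154.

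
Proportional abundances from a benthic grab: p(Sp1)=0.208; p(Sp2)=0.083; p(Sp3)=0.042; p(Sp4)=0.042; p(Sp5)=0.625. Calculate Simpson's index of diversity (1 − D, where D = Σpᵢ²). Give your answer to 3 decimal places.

0.556

D = 0.208² + 0.083² + 0.042² + 0.042² + 0.625² = 0.04326 + 0.00689 + 0.00176 + 0.00176 + 0.39062 = 0.44431 (working shown to 5 dp, full precision carried).
So 1 − D = 0.55569, i.e. 0.556 to 3 decimal places.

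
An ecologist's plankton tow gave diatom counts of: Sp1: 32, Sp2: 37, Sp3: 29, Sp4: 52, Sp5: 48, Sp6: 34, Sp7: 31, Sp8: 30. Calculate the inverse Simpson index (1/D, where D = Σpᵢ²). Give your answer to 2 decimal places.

7.62

Total N = 32+37+29+52+48+34+31+30 = 293, so the proportions are 0.109215, 0.12628, 0.098976, 0.177474, 0.163823, 0.116041, 0.105802, 0.102389 (working shown to 6 dp, full precision carried).
D = 0.109215² + 0.12628² + 0.098976² + 0.177474² + 0.163823² + 0.116041² + 0.105802² + 0.102389² = 0.011928 + 0.015947 + 0.009796 + 0.031497 + 0.026838 + 0.013466 + 0.011194 + 0.010484 = 0.131149.
So 1/D = 7.6249, i.e. 7.62 to 2 decimal places.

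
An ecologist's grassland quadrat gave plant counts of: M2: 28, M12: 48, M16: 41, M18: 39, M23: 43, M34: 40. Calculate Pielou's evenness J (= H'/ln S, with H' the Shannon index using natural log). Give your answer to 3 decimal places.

Total N = 28+48+41+39+43+40 = 239, so the proportions are 0.11715, 0.20084, 0.17155, 0.16318, 0.17992, 0.16736 (working shown to 5 dp, full precision carried).
H' = −Σ pᵢ ln pᵢ = −((-0.25121) + (-0.32240) + (-0.30242) + (-0.29583) + (-0.30860) + (-0.29918)) = 1.77964.
With S = 6 species, ln S = 1.79176, so J = 1.77964/1.79176 = 0.99323, i.e. 0.993 to 3 decimal places.

0.993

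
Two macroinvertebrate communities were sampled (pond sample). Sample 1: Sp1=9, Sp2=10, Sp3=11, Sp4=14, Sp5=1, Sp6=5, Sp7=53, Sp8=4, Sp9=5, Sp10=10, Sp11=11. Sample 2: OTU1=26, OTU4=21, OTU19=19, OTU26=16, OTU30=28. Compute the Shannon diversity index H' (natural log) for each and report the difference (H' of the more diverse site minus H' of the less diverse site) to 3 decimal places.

0.387

Sample 1: N=133, proportions 0.06767, 0.07519, 0.08271, 0.10526, 0.00752, 0.03759, 0.3985, 0.03008, 0.03759, 0.07519, 0.08271, giving H' = 1.97612 (working shown to 5 dp, full precision carried).
Sample 2: N=110, proportions 0.23636, 0.19091, 0.17273, 0.14545, 0.25455, giving H' = 1.58909.
Difference = |1.97612 − 1.58909| = 0.38703, i.e. 0.387 to 3 decimal places.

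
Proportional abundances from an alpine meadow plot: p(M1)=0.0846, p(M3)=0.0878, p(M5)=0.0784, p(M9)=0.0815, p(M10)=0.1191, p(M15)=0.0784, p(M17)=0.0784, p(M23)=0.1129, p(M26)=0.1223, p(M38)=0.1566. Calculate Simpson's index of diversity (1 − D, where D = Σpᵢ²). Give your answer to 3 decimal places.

D = 0.0846² + 0.0878² + 0.0784² + 0.0815² + 0.1191² + 0.0784² + 0.0784² + 0.1129² + 0.1223² + 0.1566² = 0.00716 + 0.00771 + 0.00615 + 0.00664 + 0.01418 + 0.00615 + 0.00615 + 0.01275 + 0.01496 + 0.02452 = 0.10636 (working shown to 5 dp, full precision carried).
So 1 − D = 0.89364, i.e. 0.894 to 3 decimal places.

0.894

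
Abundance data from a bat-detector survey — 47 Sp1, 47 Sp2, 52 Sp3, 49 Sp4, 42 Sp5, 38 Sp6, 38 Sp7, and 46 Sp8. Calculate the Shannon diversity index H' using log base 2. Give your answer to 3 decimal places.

Total N = 47+47+52+49+42+38+38+46 = 359, so the proportions are 0.13092, 0.13092, 0.14485, 0.13649, 0.11699, 0.10585, 0.10585, 0.12813 (working shown to 5 dp, full precision carried).
Each pᵢ log₂ pᵢ term: 0.13092×(-2.93325)=-0.38402, 0.13092×(-2.93325)=-0.38402, 0.14485×(-2.78740)=-0.40375, 0.13649×(-2.87313)=-0.39215, 0.11699×(-3.09552)=-0.36215, 0.10585×(-3.23991)=-0.34294, 0.10585×(-3.23991)=-0.34294, 0.12813×(-2.96428)=-0.37982.
Sum = -2.99180, so H' = 2.992.

2.992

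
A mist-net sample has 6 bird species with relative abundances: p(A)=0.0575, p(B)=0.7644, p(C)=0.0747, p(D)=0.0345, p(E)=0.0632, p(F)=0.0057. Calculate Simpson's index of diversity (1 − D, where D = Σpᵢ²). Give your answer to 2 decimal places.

D = 0.0575² + 0.7644² + 0.0747² + 0.0345² + 0.0632² + 0.0057² = 0.0033 + 0.5843 + 0.0056 + 0.0012 + 0.0040 + 0.0000 = 0.5984 (working shown to 4 dp, full precision carried).
So 1 − D = 0.4016, i.e. 0.40 to 2 decimal places.

0.40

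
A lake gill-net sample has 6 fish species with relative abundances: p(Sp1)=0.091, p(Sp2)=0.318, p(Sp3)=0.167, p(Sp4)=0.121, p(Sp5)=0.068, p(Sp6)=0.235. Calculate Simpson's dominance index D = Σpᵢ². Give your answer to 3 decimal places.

0.212

D = 0.091² + 0.318² + 0.167² + 0.121² + 0.068² + 0.235² = 0.00828 + 0.10112 + 0.02789 + 0.01464 + 0.00462 + 0.05522 = 0.21178 (working shown to 5 dp, full precision carried).
To 3 decimal places, D = 0.212.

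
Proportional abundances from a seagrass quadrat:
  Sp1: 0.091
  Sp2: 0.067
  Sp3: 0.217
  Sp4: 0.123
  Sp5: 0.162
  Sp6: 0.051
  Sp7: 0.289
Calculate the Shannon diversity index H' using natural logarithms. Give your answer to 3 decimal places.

Each pᵢ ln pᵢ term (working shown to 5 dp, full precision carried): 0.091×(-2.39690)=-0.21812, 0.067×(-2.70306)=-0.18111, 0.217×(-1.52786)=-0.33155, 0.123×(-2.09557)=-0.25776, 0.162×(-1.82016)=-0.29487, 0.051×(-2.97593)=-0.15177, 0.289×(-1.24133)=-0.35874.
Sum = -1.79391, so H' = 1.794.

1.794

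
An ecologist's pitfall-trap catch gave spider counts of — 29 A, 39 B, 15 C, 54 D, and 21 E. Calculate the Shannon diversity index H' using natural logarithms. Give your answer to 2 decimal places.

Total N = 29+39+15+54+21 = 158, so the proportions are 0.1835, 0.2468, 0.0949, 0.3418, 0.1329 (working shown to 4 dp, full precision carried).
Each pᵢ ln pᵢ term: 0.1835×(-1.6953)=-0.3112, 0.2468×(-1.3990)=-0.3453, 0.0949×(-2.3545)=-0.2235, 0.3418×(-1.0736)=-0.3669, 0.1329×(-2.0181)=-0.2682.
Sum = -1.5152, so H' = 1.52.

1.52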